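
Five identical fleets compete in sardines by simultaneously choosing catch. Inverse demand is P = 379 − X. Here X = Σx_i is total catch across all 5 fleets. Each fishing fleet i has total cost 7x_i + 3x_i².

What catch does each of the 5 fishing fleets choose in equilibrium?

31

A representative fishing fleet's profit is π_i = x_i(379 − X) − 7x_i − 3x_i², with X = x_i + Σ_{j≠i} x_j.
First-order condition: 372 − 8x_i − Σ_{j≠i} x_j = 0.
With identical fishing fleets, set every x_j = x: then 372 − 8x − 4x = 0, i.e. x = 372/12 = 31.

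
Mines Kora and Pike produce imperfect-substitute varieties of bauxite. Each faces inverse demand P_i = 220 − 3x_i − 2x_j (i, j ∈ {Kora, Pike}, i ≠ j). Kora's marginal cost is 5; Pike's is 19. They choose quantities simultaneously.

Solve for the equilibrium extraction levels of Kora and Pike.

Mine Kora's profit: π = x_{Kora}(220 − 3x_{Kora} − 2x_{Pike}) − 5x_{Kora}.
∂π/∂x_{Kora} = 215 − 6x_{Kora} − 2x_{Pike} = 0 ⇒ x_{Kora} = 215/6 − (1/3)x_{Pike}.
Similarly x_{Pike} = 33.5 − (1/3)x_{Kora}.
Solving the two reaction functions simultaneously: (1 − (−1/3)(−1/3))x_{Kora} = 215/6 − (1/3)·33.5, so (8/9)x_{Kora} = 74/3 and x_{Kora} = 27.75.
Then x_{Pike} = 33.5 − (1/3)·27.75 = 24.25.

27.75, 24.25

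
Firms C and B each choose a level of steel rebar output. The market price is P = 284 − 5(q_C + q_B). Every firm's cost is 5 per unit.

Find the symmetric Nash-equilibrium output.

Firm C's profit: π = q_C(284 − 5(q_C + q_B)) − 5q_C.
∂π/∂q_C = 279 − 10q_C − 5q_B = 0, so q_C = 27.9 − 0.5q_B.
The game is symmetric, so in equilibrium q_B = q_C: the reaction function gives 1.5q_C = 27.9, hence q_C = 18.6.

18.6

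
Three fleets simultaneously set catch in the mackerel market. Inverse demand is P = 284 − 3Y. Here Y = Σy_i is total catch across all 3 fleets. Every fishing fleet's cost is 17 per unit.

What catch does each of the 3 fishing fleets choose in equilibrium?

22.25

A representative fishing fleet's profit is π_i = y_i(284 − 3Y) − 17y_i, with Y = y_i + Σ_{j≠i} y_j.
First-order condition: 267 − 6y_i − 3Σ_{j≠i} y_j = 0.
With identical fishing fleets, set every y_j = y: then 267 − 6y − 6y = 0, i.e. y = 267/12 = 22.25.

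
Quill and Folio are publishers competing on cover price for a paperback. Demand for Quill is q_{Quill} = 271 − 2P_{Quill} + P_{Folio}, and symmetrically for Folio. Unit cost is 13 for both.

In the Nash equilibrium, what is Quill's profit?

Quill's profit: π = (P_{Quill} − 13)(271 − 2P_{Quill} + P_{Folio}).
∂π/∂P_{Quill} = 297 − 4P_{Quill} + P_{Folio} = 0 ⇒ P_{Quill} = 74.25 + 0.25P_{Folio}.
The game is symmetric, so in equilibrium P_{Folio} = P_{Quill}: the reaction function gives 0.75P_{Quill} = 74.25, hence P_{Quill} = 99.
q_{Quill} = 271 − 2·99 + 99 = 172.
Profit = (99 − 13)·172 = 14792.

14792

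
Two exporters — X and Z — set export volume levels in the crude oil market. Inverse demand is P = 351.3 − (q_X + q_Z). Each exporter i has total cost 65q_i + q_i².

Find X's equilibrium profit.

Exporter X's profit: π = q_X(351.3 − (q_X + q_Z)) − 65q_X − q_X².
∂π/∂q_X = 286.3 − 4q_X − q_Z = 0, so q_X = 71.575 − 0.25q_Z.
By symmetry q_Z = q_X; substituting into the reaction function, 1.25q_X = 71.575 and q_X = 57.26.
Price P = 351.3 − 114.52 = 236.78.
X's profit: (236.78 − 65)·57.26 − (57.26)² = 6557.4152.

6557.4152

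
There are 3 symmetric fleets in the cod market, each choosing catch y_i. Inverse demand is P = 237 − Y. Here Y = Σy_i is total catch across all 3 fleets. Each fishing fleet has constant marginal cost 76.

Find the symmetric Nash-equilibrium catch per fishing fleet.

40.25

A representative fishing fleet's profit is π_i = y_i(237 − Y) − 76y_i, with Y = y_i + Σ_{j≠i} y_j.
First-order condition: 161 − 2y_i − Σ_{j≠i} y_j = 0.
With identical fishing fleets, set every y_j = y: then 161 − 2y − 2y = 0, i.e. y = 161/4 = 40.25.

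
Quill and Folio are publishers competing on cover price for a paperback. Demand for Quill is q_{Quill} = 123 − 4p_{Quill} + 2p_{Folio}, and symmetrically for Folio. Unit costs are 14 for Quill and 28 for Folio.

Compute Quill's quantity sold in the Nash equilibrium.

Quill's profit: π = (p_{Quill} − 14)(123 − 4p_{Quill} + 2p_{Folio}).
∂π/∂p_{Quill} = 179 − 8p_{Quill} + 2p_{Folio} = 0 ⇒ p_{Quill} = 22.375 + 0.25p_{Folio}.
Similarly p_{Folio} = 29.375 + 0.25p_{Quill}.
Plugging p_{Folio} into Quill's best response: p_{Quill} = 22.375 + 0.25(29.375 + 0.25p_{Quill}) ⇒ 0.9375p_{Quill} = 951/32, so p_{Quill} = 31.7.
Then p_{Folio} = 29.375 + 0.25·31.7 = 37.3.
q_{Quill} = 123 − 4·31.7 + 2·37.3 = 70.8.

70.8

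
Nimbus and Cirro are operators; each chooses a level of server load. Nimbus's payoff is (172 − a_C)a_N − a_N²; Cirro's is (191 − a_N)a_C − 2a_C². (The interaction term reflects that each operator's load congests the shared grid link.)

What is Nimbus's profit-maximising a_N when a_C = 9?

Expanding Nimbus's payoff: 172a_N − a_Ca_N − a_N².
∂π/∂a_N = 172 − a_C − 2a_N = 0, so a_N = 86 − 0.5a_C.
At a_C = 9: a_N = 86 − 0.5·9 = 81.5.

81.5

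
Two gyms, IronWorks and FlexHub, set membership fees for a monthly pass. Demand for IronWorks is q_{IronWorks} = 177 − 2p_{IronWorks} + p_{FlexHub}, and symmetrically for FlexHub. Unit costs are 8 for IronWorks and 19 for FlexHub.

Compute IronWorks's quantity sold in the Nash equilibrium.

115.6

IronWorks's profit: π = (p_{IronWorks} − 8)(177 − 2p_{IronWorks} + p_{FlexHub}).
∂π/∂p_{IronWorks} = 193 − 4p_{IronWorks} + p_{FlexHub} = 0 ⇒ p_{IronWorks} = 48.25 + 0.25p_{FlexHub}.
Similarly p_{FlexHub} = 53.75 + 0.25p_{IronWorks}.
Solving the two reaction functions simultaneously: (1 − (0.25)(0.25))p_{IronWorks} = 48.25 + 0.25·53.75, so 0.9375p_{IronWorks} = 61.6875 and p_{IronWorks} = 65.8.
Then p_{FlexHub} = 53.75 + 0.25·65.8 = 70.2.
q_{IronWorks} = 177 − 2·65.8 + 70.2 = 115.6.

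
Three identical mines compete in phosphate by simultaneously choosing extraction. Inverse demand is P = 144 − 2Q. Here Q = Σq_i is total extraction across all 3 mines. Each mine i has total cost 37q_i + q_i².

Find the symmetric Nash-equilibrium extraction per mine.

A representative mine's profit is π_i = q_i(144 − 2Q) − 37q_i − q_i², with Q = q_i + Σ_{j≠i} q_j.
First-order condition: 107 − 6q_i − 2Σ_{j≠i} q_j = 0.
Imposing symmetry (q_j = q for all j) turns Σ_{j≠i} q_j into 2q, so 107 = 10q and q = 10.7.

10.7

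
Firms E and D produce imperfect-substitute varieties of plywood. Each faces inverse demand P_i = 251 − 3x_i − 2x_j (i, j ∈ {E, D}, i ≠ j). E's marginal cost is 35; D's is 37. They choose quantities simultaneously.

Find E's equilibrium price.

116.375

Firm E's profit: π = x_E(251 − 3x_E − 2x_D) − 35x_E.
∂π/∂x_E = 216 − 6x_E − 2x_D = 0 ⇒ x_E = 36 − (1/3)x_D.
Similarly x_D = 107/3 − (1/3)x_E.
Plugging x_D into E's best response: x_E = 36 − (1/3)(107/3 − (1/3)x_E) ⇒ (8/9)x_E = 217/9, so x_E = 27.125.
Then x_D = 107/3 − (1/3)·27.125 = 26.625.
P_E = 251 − 3·27.125 − 2·26.625 = 116.375.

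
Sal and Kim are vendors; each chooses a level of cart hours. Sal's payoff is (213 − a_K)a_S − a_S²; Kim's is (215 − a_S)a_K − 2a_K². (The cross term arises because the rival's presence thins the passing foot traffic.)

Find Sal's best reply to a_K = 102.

Expanding Sal's payoff: 213a_S − a_Ka_S − a_S².
∂π/∂a_S = 213 − a_K − 2a_S = 0, so a_S = 106.5 − 0.5a_K.
At a_K = 102: a_S = 106.5 − 0.5·102 = 55.5.

55.5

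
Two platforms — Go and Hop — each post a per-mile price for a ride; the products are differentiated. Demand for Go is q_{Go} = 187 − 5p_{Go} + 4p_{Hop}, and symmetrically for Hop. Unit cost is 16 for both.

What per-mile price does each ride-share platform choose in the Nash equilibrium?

Go's profit: π = (p_{Go} − 16)(187 − 5p_{Go} + 4p_{Hop}).
∂π/∂p_{Go} = 267 − 10p_{Go} + 4p_{Hop} = 0 ⇒ p_{Go} = 26.7 + 0.4p_{Hop}.
By symmetry p_{Hop} = p_{Go}; substituting into the reaction function, 0.6p_{Go} = 26.7 and p_{Go} = 44.5.

44.5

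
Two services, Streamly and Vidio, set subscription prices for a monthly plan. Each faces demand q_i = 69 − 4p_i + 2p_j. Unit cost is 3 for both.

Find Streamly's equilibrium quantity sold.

42

Streamly's profit: π = (p_{Streamly} − 3)(69 − 4p_{Streamly} + 2p_{Vidio}).
∂π/∂p_{Streamly} = 81 − 8p_{Streamly} + 2p_{Vidio} = 0 ⇒ p_{Streamly} = 10.125 + 0.25p_{Vidio}.
The game is symmetric, so in equilibrium p_{Vidio} = p_{Streamly}: the reaction function gives 0.75p_{Streamly} = 10.125, hence p_{Streamly} = 13.5.
q_{Streamly} = 69 − 4·13.5 + 2·13.5 = 42.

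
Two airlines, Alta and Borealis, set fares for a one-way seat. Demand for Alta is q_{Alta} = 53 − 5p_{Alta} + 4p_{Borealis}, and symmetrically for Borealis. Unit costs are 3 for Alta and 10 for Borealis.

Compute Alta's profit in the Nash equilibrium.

500

Alta's profit: π = (p_{Alta} − 3)(53 − 5p_{Alta} + 4p_{Borealis}).
∂π/∂p_{Alta} = 68 − 10p_{Alta} + 4p_{Borealis} = 0 ⇒ p_{Alta} = 6.8 + 0.4p_{Borealis}.
Similarly p_{Borealis} = 10.3 + 0.4p_{Alta}.
Substituting the second reaction function into the first: p_{Alta} = 6.8 + 0.4(10.3 + 0.4p_{Alta}), which gives 0.84p_{Alta} = 10.92 ⇒ p_{Alta} = 13.
Then p_{Borealis} = 10.3 + 0.4·13 = 15.5.
q_{Alta} = 53 − 5·13 + 4·15.5 = 50.
Profit = (13 − 3)·50 = 500.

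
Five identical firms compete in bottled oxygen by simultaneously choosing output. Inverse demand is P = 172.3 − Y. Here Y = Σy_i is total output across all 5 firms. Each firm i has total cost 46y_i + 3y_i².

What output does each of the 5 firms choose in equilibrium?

A representative firm's profit is π_i = y_i(172.3 − Y) − 46y_i − 3y_i², with Y = y_i + Σ_{j≠i} y_j.
First-order condition: 126.3 − 8y_i − Σ_{j≠i} y_j = 0.
With identical firms, set every y_j = y: then 126.3 − 8y − 4y = 0, i.e. y = 126.3/12 = 10.525.

10.525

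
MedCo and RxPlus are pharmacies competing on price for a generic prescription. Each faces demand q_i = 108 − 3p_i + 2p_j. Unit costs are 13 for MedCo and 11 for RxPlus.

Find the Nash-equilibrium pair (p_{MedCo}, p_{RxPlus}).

MedCo's profit: π = (p_{MedCo} − 13)(108 − 3p_{MedCo} + 2p_{RxPlus}).
∂π/∂p_{MedCo} = 147 − 6p_{MedCo} + 2p_{RxPlus} = 0 ⇒ p_{MedCo} = 24.5 + (1/3)p_{RxPlus}.
Similarly p_{RxPlus} = 23.5 + (1/3)p_{MedCo}.
Substituting the second reaction function into the first: p_{MedCo} = 24.5 + (1/3)(23.5 + (1/3)p_{MedCo}), which gives (8/9)p_{MedCo} = 97/3 ⇒ p_{MedCo} = 36.375.
Then p_{RxPlus} = 23.5 + (1/3)·36.375 = 35.625.

36.375, 35.625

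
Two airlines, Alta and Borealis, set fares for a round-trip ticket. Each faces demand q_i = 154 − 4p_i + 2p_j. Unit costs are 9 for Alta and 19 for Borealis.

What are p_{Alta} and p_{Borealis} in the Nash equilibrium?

33, 37

Alta's profit: π = (p_{Alta} − 9)(154 − 4p_{Alta} + 2p_{Borealis}).
∂π/∂p_{Alta} = 190 − 8p_{Alta} + 2p_{Borealis} = 0 ⇒ p_{Alta} = 23.75 + 0.25p_{Borealis}.
Similarly p_{Borealis} = 28.75 + 0.25p_{Alta}.
Solving the two reaction functions simultaneously: (1 − (0.25)(0.25))p_{Alta} = 23.75 + 0.25·28.75, so 0.9375p_{Alta} = 30.9375 and p_{Alta} = 33.
Then p_{Borealis} = 28.75 + 0.25·33 = 37.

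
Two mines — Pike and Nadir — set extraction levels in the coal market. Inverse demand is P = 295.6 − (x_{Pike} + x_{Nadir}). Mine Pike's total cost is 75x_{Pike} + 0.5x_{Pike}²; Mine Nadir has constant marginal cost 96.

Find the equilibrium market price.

Mine Pike's profit: π = x_{Pike}(295.6 − (x_{Pike} + x_{Nadir})) − 75x_{Pike} − 0.5x_{Pike}².
∂π/∂x_{Pike} = 220.6 − 3x_{Pike} − x_{Nadir} = 0, so x_{Pike} = 1103/15 − (1/3)x_{Nadir}.
For Nadir: ∂π/∂x_{Nadir} = 199.6 − 2x_{Nadir} − x_{Pike} = 0 ⇒ x_{Nadir} = 99.8 − 0.5x_{Pike}.
Substituting the second reaction function into the first: x_{Pike} = 1103/15 − (1/3)(99.8 − 0.5x_{Pike}), which gives (5/6)x_{Pike} = 604/15 ⇒ x_{Pike} = 48.32.
Then x_{Nadir} = 99.8 − 0.5·48.32 = 75.64.
Equilibrium price: P = 295.6 − 123.96 = 171.64.

171.64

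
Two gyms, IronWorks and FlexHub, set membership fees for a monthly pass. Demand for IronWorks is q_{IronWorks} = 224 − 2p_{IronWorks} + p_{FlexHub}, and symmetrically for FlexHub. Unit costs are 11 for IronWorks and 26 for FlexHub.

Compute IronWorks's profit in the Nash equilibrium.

IronWorks's profit: π = (p_{IronWorks} − 11)(224 − 2p_{IronWorks} + p_{FlexHub}).
∂π/∂p_{IronWorks} = 246 − 4p_{IronWorks} + p_{FlexHub} = 0 ⇒ p_{IronWorks} = 61.5 + 0.25p_{FlexHub}.
Similarly p_{FlexHub} = 69 + 0.25p_{IronWorks}.
Plugging p_{FlexHub} into IronWorks's best response: p_{IronWorks} = 61.5 + 0.25(69 + 0.25p_{IronWorks}) ⇒ 0.9375p_{IronWorks} = 78.75, so p_{IronWorks} = 84.
Then p_{FlexHub} = 69 + 0.25·84 = 90.
q_{IronWorks} = 224 − 2·84 + 90 = 146.
Profit = (84 − 11)·146 = 10658.

10658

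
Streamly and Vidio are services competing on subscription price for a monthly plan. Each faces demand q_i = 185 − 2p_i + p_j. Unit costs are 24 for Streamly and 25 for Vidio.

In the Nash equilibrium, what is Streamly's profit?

5788.88

Streamly's profit: π = (p_{Streamly} − 24)(185 − 2p_{Streamly} + p_{Vidio}).
∂π/∂p_{Streamly} = 233 − 4p_{Streamly} + p_{Vidio} = 0 ⇒ p_{Streamly} = 58.25 + 0.25p_{Vidio}.
Similarly p_{Vidio} = 58.75 + 0.25p_{Streamly}.
Solving the two reaction functions simultaneously: (1 − (0.25)(0.25))p_{Streamly} = 58.25 + 0.25·58.75, so 0.9375p_{Streamly} = 72.9375 and p_{Streamly} = 77.8.
Then p_{Vidio} = 58.75 + 0.25·77.8 = 78.2.
q_{Streamly} = 185 − 2·77.8 + 78.2 = 107.6.
Profit = (77.8 − 24)·107.6 = 5788.88.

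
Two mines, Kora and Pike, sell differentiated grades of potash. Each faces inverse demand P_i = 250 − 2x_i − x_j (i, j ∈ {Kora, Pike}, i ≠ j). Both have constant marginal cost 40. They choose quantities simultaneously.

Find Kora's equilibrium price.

124

Mine Kora's profit: π = x_{Kora}(250 − 2x_{Kora} − x_{Pike}) − 40x_{Kora}.
∂π/∂x_{Kora} = 210 − 4x_{Kora} − x_{Pike} = 0 ⇒ x_{Kora} = 52.5 − 0.25x_{Pike}.
By symmetry x_{Pike} = x_{Kora}; substituting into the reaction function, 1.25x_{Kora} = 52.5 and x_{Kora} = 42.
P_{Kora} = 250 − 2·42 − 42 = 124.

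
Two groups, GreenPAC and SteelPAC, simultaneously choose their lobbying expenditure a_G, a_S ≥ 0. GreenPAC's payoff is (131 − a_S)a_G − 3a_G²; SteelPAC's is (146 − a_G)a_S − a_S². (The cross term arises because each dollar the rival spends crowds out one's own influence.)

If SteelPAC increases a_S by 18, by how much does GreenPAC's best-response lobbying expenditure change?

Expanding GreenPAC's payoff: 131a_G − a_Sa_G − 3a_G².
∂π/∂a_G = 131 − a_S − 6a_G = 0, so a_G = 131/6 − (1/6)a_S.
The reaction-function slope is −1/6, so an 18-unit rise in a_S moves a_G by −1/6 × 18 = −3. GreenPAC's best response falls — the actions are strategic substitutes.

-3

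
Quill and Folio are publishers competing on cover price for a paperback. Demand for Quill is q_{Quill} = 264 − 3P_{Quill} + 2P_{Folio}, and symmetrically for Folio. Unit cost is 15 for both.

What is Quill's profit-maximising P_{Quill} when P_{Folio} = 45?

66.5

Quill's profit: π = (P_{Quill} − 15)(264 − 3P_{Quill} + 2P_{Folio}).
∂π/∂P_{Quill} = 309 − 6P_{Quill} + 2P_{Folio} = 0 ⇒ P_{Quill} = 51.5 + (1/3)P_{Folio}.
At P_{Folio} = 45: P_{Quill} = 51.5 + (1/3)·45 = 66.5.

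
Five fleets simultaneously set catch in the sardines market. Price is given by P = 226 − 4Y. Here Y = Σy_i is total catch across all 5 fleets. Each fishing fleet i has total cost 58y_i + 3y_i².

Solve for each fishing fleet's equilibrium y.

A representative fishing fleet's profit is π_i = y_i(226 − 4Y) − 58y_i − 3y_i², with Y = y_i + Σ_{j≠i} y_j.
First-order condition: 168 − 14y_i − 4Σ_{j≠i} y_j = 0.
With identical fishing fleets, set every y_j = y: then 168 − 14y − 16y = 0, i.e. y = 168/30 = 5.6.

5.6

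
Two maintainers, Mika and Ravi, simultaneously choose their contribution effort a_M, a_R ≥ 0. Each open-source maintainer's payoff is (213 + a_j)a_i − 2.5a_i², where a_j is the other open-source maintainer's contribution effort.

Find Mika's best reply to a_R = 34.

Mika's payoff is (213 + a_R)a_M − 2.5a_M².
∂π/∂a_M = 213 + a_R − 5a_M = 0, so a_M = 42.6 + 0.2a_R.
At a_R = 34: a_M = 42.6 + 0.2·34 = 49.4.

49.4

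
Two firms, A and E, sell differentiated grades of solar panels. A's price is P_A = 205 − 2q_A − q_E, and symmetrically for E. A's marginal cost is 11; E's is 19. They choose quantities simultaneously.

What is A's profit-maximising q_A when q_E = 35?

39.75

Firm A's profit: π = q_A(205 − 2q_A − q_E) − 11q_A.
∂π/∂q_A = 194 − 4q_A − q_E = 0 ⇒ q_A = 48.5 − 0.25q_E.
At q_E = 35: q_A = 48.5 − 0.25·35 = 39.75.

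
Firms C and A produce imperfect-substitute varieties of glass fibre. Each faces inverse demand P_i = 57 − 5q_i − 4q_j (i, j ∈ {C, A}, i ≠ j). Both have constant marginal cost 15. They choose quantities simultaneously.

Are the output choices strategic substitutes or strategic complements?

strategic substitutes

Firm C's profit: π = q_C(57 − 5q_C − 4q_A) − 15q_C.
∂π/∂q_C = 42 − 10q_C − 4q_A = 0 ⇒ q_C = 4.2 − 0.4q_A.
The best-response slope dq_C/dq_A = −0.4 < 0: the reaction function is downward-sloping, so the choices are strategic substitutes.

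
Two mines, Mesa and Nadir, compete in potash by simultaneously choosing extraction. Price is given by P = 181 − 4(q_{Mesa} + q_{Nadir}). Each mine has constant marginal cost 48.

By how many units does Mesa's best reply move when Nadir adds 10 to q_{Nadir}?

Mine Mesa's profit: π = q_{Mesa}(181 − 4(q_{Mesa} + q_{Nadir})) − 48q_{Mesa}.
∂π/∂q_{Mesa} = 133 − 8q_{Mesa} − 4q_{Nadir} = 0, so q_{Mesa} = 16.625 − 0.5q_{Nadir}.
The reaction-function slope is −0.5, so a 10-unit rise in q_{Nadir} moves q_{Mesa} by −0.5 × 10 = −5. Mesa's best response falls — the actions are strategic substitutes.

-5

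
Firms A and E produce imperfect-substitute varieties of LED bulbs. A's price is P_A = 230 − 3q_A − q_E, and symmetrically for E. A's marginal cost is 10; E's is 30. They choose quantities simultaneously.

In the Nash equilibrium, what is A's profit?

3072

Firm A's profit: π = q_A(230 − 3q_A − q_E) − 10q_A.
∂π/∂q_A = 220 − 6q_A − q_E = 0 ⇒ q_A = 110/3 − (1/6)q_E.
Similarly q_E = 100/3 − (1/6)q_A.
Plugging q_E into A's best response: q_A = 110/3 − (1/6)(100/3 − (1/6)q_A) ⇒ (35/36)q_A = 280/9, so q_A = 32.
Then q_E = 100/3 − (1/6)·32 = 28.
P_A = 230 − 3·32 − 28 = 106.
Profit = (106 − 10)·32 = 3072.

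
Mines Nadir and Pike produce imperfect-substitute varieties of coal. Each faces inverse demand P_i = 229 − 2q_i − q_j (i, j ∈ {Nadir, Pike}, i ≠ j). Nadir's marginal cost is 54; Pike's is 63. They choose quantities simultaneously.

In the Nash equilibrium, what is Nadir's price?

125.2

Mine Nadir's profit: π = q_{Nadir}(229 − 2q_{Nadir} − q_{Pike}) − 54q_{Nadir}.
∂π/∂q_{Nadir} = 175 − 4q_{Nadir} − q_{Pike} = 0 ⇒ q_{Nadir} = 43.75 − 0.25q_{Pike}.
Similarly q_{Pike} = 41.5 − 0.25q_{Nadir}.
Solving the two reaction functions simultaneously: (1 − (−0.25)(−0.25))q_{Nadir} = 43.75 − 0.25·41.5, so 0.9375q_{Nadir} = 33.375 and q_{Nadir} = 35.6.
Then q_{Pike} = 41.5 − 0.25·35.6 = 32.6.
P_{Nadir} = 229 − 2·35.6 − 32.6 = 125.2.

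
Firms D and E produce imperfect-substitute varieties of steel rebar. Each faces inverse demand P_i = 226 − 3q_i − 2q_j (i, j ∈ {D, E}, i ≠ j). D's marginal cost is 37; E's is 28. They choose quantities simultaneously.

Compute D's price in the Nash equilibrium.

Firm D's profit: π = q_D(226 − 3q_D − 2q_E) − 37q_D.
∂π/∂q_D = 189 − 6q_D − 2q_E = 0 ⇒ q_D = 31.5 − (1/3)q_E.
Similarly q_E = 33 − (1/3)q_D.
Solving the two reaction functions simultaneously: (1 − (−1/3)(−1/3))q_D = 31.5 − (1/3)·33, so (8/9)q_D = 20.5 and q_D = 23.0625.
Then q_E = 33 − (1/3)·23.0625 = 25.3125.
P_D = 226 − 3·23.0625 − 2·25.3125 = 106.1875.

106.1875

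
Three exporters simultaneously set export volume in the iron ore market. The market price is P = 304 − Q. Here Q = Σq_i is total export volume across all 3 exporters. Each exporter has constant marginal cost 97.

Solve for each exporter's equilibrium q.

51.75

A representative exporter's profit is π_i = q_i(304 − Q) − 97q_i, with Q = q_i + Σ_{j≠i} q_j.
First-order condition: 207 − 2q_i − Σ_{j≠i} q_j = 0.
With identical exporters, set every q_j = q: then 207 − 2q − 2q = 0, i.e. q = 207/4 = 51.75.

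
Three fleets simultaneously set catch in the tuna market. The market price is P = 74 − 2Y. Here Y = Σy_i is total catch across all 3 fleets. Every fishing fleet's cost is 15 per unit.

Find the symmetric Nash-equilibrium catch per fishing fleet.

7.375

A representative fishing fleet's profit is π_i = y_i(74 − 2Y) − 15y_i, with Y = y_i + Σ_{j≠i} y_j.
First-order condition: 59 − 4y_i − 2Σ_{j≠i} y_j = 0.
In a symmetric equilibrium every fishing fleet chooses the same y, so Σ_{j≠i} y_j = 2y. The condition becomes 59 − 8y = 0, giving y = 59/8 = 7.375.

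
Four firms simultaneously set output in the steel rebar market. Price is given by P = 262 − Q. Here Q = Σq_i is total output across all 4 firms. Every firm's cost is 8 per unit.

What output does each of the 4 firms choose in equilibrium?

A representative firm's profit is π_i = q_i(262 − Q) − 8q_i, with Q = q_i + Σ_{j≠i} q_j.
First-order condition: 254 − 2q_i − Σ_{j≠i} q_j = 0.
With identical firms, set every q_j = q: then 254 − 2q − 3q = 0, i.e. q = 254/5 = 50.8.

50.8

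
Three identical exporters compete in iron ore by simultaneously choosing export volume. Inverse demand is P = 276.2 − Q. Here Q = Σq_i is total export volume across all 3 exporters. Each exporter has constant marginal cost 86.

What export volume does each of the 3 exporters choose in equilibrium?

47.55

A representative exporter's profit is π_i = q_i(276.2 − Q) − 86q_i, with Q = q_i + Σ_{j≠i} q_j.
First-order condition: 190.2 − 2q_i − Σ_{j≠i} q_j = 0.
In a symmetric equilibrium every exporter chooses the same q, so Σ_{j≠i} q_j = 2q. The condition becomes 190.2 − 4q = 0, giving q = 190.2/4 = 47.55.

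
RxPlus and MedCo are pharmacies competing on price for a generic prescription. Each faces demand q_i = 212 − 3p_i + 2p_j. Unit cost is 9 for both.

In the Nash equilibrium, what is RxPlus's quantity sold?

RxPlus's profit: π = (p_{RxPlus} − 9)(212 − 3p_{RxPlus} + 2p_{MedCo}).
∂π/∂p_{RxPlus} = 239 − 6p_{RxPlus} + 2p_{MedCo} = 0 ⇒ p_{RxPlus} = 239/6 + (1/3)p_{MedCo}.
Setting p_{RxPlus} = p_{MedCo} in the reaction function: p_{RxPlus} = 239/6 + (1/3)p_{RxPlus}, so p_{RxPlus} = (239/6) / (2/3) = 59.75.
q_{RxPlus} = 212 − 3·59.75 + 2·59.75 = 152.25.

152.25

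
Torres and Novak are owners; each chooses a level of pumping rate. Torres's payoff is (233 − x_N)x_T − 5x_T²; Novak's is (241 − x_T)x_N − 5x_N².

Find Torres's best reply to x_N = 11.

22.2

Expanding Torres's payoff: 233x_T − x_Nx_T − 5x_T².
∂π/∂x_T = 233 − x_N − 10x_T = 0, so x_T = 23.3 − 0.1x_N.
At x_N = 11: x_T = 23.3 − 0.1·11 = 22.2.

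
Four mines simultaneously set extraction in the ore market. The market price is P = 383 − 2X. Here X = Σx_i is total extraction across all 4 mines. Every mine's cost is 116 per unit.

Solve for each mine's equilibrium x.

26.7

A representative mine's profit is π_i = x_i(383 − 2X) − 116x_i, with X = x_i + Σ_{j≠i} x_j.
First-order condition: 267 − 4x_i − 2Σ_{j≠i} x_j = 0.
In a symmetric equilibrium every mine chooses the same x, so Σ_{j≠i} x_j = 3x. The condition becomes 267 − 10x = 0, giving x = 267/10 = 26.7.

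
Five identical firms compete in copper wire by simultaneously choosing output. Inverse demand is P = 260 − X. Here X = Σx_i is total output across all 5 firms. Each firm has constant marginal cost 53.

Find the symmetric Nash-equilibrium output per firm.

34.5

A representative firm's profit is π_i = x_i(260 − X) − 53x_i, with X = x_i + Σ_{j≠i} x_j.
First-order condition: 207 − 2x_i − Σ_{j≠i} x_j = 0.
Imposing symmetry (x_j = x for all j) turns Σ_{j≠i} x_j into 4x, so 207 = 6x and x = 34.5.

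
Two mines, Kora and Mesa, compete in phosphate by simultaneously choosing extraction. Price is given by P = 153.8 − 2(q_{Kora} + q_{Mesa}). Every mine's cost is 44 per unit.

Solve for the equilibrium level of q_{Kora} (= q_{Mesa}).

Mine Kora's profit: π = q_{Kora}(153.8 − 2(q_{Kora} + q_{Mesa})) − 44q_{Kora}.
∂π/∂q_{Kora} = 109.8 − 4q_{Kora} − 2q_{Mesa} = 0, so q_{Kora} = 27.45 − 0.5q_{Mesa}.
The game is symmetric, so in equilibrium q_{Mesa} = q_{Kora}: the reaction function gives 1.5q_{Kora} = 27.45, hence q_{Kora} = 18.3.

18.3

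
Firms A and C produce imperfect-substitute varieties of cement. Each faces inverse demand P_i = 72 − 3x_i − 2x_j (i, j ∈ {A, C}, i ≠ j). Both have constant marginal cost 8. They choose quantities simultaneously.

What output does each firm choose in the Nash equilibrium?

8

Firm A's profit: π = x_A(72 − 3x_A − 2x_C) − 8x_A.
∂π/∂x_A = 64 − 6x_A − 2x_C = 0 ⇒ x_A = 32/3 − (1/3)x_C.
The game is symmetric, so in equilibrium x_C = x_A: the reaction function gives (4/3)x_A = 32/3, hence x_A = 8.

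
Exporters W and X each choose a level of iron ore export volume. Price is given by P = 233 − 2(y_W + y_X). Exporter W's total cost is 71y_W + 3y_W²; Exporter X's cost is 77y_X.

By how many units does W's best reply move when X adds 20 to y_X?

Exporter W's profit: π = y_W(233 − 2(y_W + y_X)) − 71y_W − 3y_W².
∂π/∂y_W = 162 − 10y_W − 2y_X = 0, so y_W = 16.2 − 0.2y_X.
The reaction-function slope is −0.2, so a 20-unit rise in y_X moves y_W by −0.2 × 20 = −4. W's best response falls — the actions are strategic substitutes.

-4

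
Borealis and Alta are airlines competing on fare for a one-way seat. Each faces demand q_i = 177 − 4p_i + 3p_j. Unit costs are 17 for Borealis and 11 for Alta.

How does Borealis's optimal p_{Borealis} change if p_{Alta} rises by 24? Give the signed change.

Borealis's profit: π = (p_{Borealis} − 17)(177 − 4p_{Borealis} + 3p_{Alta}).
∂π/∂p_{Borealis} = 245 − 8p_{Borealis} + 3p_{Alta} = 0 ⇒ p_{Borealis} = 30.625 + 0.375p_{Alta}.
The reaction-function slope is 0.375, so a 24-unit rise in p_{Alta} moves p_{Borealis} by 0.375 × 24 = 9. Borealis's best response rises — the actions are strategic complements.

9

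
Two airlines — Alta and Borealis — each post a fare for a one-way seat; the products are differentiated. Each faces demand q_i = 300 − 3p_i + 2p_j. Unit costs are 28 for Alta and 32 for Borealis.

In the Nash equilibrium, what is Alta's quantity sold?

206.25

Alta's profit: π = (p_{Alta} − 28)(300 − 3p_{Alta} + 2p_{Borealis}).
∂π/∂p_{Alta} = 384 − 6p_{Alta} + 2p_{Borealis} = 0 ⇒ p_{Alta} = 64 + (1/3)p_{Borealis}.
Similarly p_{Borealis} = 66 + (1/3)p_{Alta}.
Solving the two reaction functions simultaneously: (1 − (1/3)(1/3))p_{Alta} = 64 + (1/3)·66, so (8/9)p_{Alta} = 86 and p_{Alta} = 96.75.
Then p_{Borealis} = 66 + (1/3)·96.75 = 98.25.
q_{Alta} = 300 − 3·96.75 + 2·98.25 = 206.25.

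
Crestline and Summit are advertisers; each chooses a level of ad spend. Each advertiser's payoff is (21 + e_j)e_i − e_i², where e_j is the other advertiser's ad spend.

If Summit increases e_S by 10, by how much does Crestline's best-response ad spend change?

Crestline's payoff is (21 + e_S)e_C − e_C².
∂π/∂e_C = 21 + e_S − 2e_C = 0, so e_C = 10.5 + 0.5e_S.
The reaction-function slope is 0.5, so a 10-unit rise in e_S moves e_C by 0.5 × 10 = 5. Crestline's best response rises — the actions are strategic complements.

5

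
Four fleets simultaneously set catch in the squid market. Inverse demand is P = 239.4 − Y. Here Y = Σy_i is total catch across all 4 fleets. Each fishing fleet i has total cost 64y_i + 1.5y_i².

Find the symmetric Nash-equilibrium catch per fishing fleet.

A representative fishing fleet's profit is π_i = y_i(239.4 − Y) − 64y_i − 1.5y_i², with Y = y_i + Σ_{j≠i} y_j.
First-order condition: 175.4 − 5y_i − Σ_{j≠i} y_j = 0.
In a symmetric equilibrium every fishing fleet chooses the same y, so Σ_{j≠i} y_j = 3y. The condition becomes 175.4 − 8y = 0, giving y = 175.4/8 = 21.925.

21.925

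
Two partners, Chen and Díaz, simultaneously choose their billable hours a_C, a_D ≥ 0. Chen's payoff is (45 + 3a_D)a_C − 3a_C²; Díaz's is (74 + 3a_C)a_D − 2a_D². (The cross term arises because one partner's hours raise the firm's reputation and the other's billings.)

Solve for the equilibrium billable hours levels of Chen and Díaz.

Expanding Chen's payoff: 45a_C + 3a_Da_C − 3a_C².
∂π/∂a_C = 45 + 3a_D − 6a_C = 0, so a_C = 7.5 + 0.5a_D.
Likewise for Díaz: a_D = 18.5 + 0.75a_C.
Substituting the second reaction function into the first: a_C = 7.5 + 0.5(18.5 + 0.75a_C), which gives 0.625a_C = 16.75 ⇒ a_C = 26.8.
Then a_D = 18.5 + 0.75·26.8 = 38.6.

26.8, 38.6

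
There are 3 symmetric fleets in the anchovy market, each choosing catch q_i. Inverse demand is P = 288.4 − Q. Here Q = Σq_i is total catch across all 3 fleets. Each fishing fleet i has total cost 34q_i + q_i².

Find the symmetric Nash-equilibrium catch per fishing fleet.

42.4

A representative fishing fleet's profit is π_i = q_i(288.4 − Q) − 34q_i − q_i², with Q = q_i + Σ_{j≠i} q_j.
First-order condition: 254.4 − 4q_i − Σ_{j≠i} q_j = 0.
In a symmetric equilibrium every fishing fleet chooses the same q, so Σ_{j≠i} q_j = 2q. The condition becomes 254.4 − 6q = 0, giving q = 254.4/6 = 42.4.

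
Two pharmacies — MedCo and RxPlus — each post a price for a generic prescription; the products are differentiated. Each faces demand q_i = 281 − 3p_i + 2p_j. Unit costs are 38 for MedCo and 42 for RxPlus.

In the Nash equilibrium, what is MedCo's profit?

MedCo's profit: π = (p_{MedCo} − 38)(281 − 3p_{MedCo} + 2p_{RxPlus}).
∂π/∂p_{MedCo} = 395 − 6p_{MedCo} + 2p_{RxPlus} = 0 ⇒ p_{MedCo} = 395/6 + (1/3)p_{RxPlus}.
Similarly p_{RxPlus} = 407/6 + (1/3)p_{MedCo}.
Substituting the second reaction function into the first: p_{MedCo} = 395/6 + (1/3)(407/6 + (1/3)p_{MedCo}), which gives (8/9)p_{MedCo} = 796/9 ⇒ p_{MedCo} = 99.5.
Then p_{RxPlus} = 407/6 + (1/3)·99.5 = 101.
q_{MedCo} = 281 − 3·99.5 + 2·101 = 184.5.
Profit = (99.5 − 38)·184.5 = 11346.75.

11346.75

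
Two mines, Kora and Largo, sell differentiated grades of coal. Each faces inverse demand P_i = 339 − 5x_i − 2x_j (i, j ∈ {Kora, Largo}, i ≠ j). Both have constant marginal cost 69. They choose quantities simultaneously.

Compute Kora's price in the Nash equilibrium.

181.5

Mine Kora's profit: π = x_{Kora}(339 − 5x_{Kora} − 2x_{Largo}) − 69x_{Kora}.
∂π/∂x_{Kora} = 270 − 10x_{Kora} − 2x_{Largo} = 0 ⇒ x_{Kora} = 27 − 0.2x_{Largo}.
By symmetry x_{Largo} = x_{Kora}; substituting into the reaction function, 1.2x_{Kora} = 27 and x_{Kora} = 22.5.
P_{Kora} = 339 − 5·22.5 − 2·22.5 = 181.5.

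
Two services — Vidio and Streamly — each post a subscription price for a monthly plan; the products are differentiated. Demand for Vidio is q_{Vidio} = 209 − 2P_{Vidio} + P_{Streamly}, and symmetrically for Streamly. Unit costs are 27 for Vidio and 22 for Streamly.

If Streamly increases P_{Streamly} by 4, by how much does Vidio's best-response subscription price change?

Vidio's profit: π = (P_{Vidio} − 27)(209 − 2P_{Vidio} + P_{Streamly}).
∂π/∂P_{Vidio} = 263 − 4P_{Vidio} + P_{Streamly} = 0 ⇒ P_{Vidio} = 65.75 + 0.25P_{Streamly}.
The reaction-function slope is 0.25, so a 4-unit rise in P_{Streamly} moves P_{Vidio} by 0.25 × 4 = 1. Vidio's best response rises — the actions are strategic complements.

1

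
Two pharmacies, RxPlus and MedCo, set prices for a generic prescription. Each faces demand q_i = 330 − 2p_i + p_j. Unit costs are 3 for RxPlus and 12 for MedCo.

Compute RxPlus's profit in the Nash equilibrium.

24288.08

RxPlus's profit: π = (p_{RxPlus} − 3)(330 − 2p_{RxPlus} + p_{MedCo}).
∂π/∂p_{RxPlus} = 336 − 4p_{RxPlus} + p_{MedCo} = 0 ⇒ p_{RxPlus} = 84 + 0.25p_{MedCo}.
Similarly p_{MedCo} = 88.5 + 0.25p_{RxPlus}.
Solving the two reaction functions simultaneously: (1 − (0.25)(0.25))p_{RxPlus} = 84 + 0.25·88.5, so 0.9375p_{RxPlus} = 106.125 and p_{RxPlus} = 113.2.
Then p_{MedCo} = 88.5 + 0.25·113.2 = 116.8.
q_{RxPlus} = 330 − 2·113.2 + 116.8 = 220.4.
Profit = (113.2 − 3)·220.4 = 24288.08.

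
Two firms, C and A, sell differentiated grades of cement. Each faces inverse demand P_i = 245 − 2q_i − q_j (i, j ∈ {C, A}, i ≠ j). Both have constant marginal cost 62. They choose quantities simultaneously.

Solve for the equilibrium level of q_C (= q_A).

Firm C's profit: π = q_C(245 − 2q_C − q_A) − 62q_C.
∂π/∂q_C = 183 − 4q_C − q_A = 0 ⇒ q_C = 45.75 − 0.25q_A.
The game is symmetric, so in equilibrium q_A = q_C: the reaction function gives 1.25q_C = 45.75, hence q_C = 36.6.

36.6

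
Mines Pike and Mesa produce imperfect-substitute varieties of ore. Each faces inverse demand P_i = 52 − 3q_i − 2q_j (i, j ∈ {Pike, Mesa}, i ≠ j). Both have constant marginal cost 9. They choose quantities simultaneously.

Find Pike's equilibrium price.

Mine Pike's profit: π = q_{Pike}(52 − 3q_{Pike} − 2q_{Mesa}) − 9q_{Pike}.
∂π/∂q_{Pike} = 43 − 6q_{Pike} − 2q_{Mesa} = 0 ⇒ q_{Pike} = 43/6 − (1/3)q_{Mesa}.
By symmetry q_{Mesa} = q_{Pike}; substituting into the reaction function, (4/3)q_{Pike} = 43/6 and q_{Pike} = 5.375.
P_{Pike} = 52 − 3·5.375 − 2·5.375 = 25.125.

25.125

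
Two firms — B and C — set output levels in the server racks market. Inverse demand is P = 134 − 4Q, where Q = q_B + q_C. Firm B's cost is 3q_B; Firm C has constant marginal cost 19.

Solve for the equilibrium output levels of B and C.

Firm B's profit: π = q_B(134 − 4(q_B + q_C)) − 3q_B.
∂π/∂q_B = 131 − 8q_B − 4q_C = 0, so q_B = 16.375 − 0.5q_C.
By the same steps for C: q_C = 14.375 − 0.5q_B.
Plugging q_C into B's best response: q_B = 16.375 − 0.5(14.375 − 0.5q_B) ⇒ 0.75q_B = 9.1875, so q_B = 12.25.
Then q_C = 14.375 − 0.5·12.25 = 8.25.

12.25, 8.25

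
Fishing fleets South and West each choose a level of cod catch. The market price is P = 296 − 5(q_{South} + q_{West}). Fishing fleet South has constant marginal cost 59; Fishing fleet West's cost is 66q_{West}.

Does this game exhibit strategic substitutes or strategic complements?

strategic substitutes

Fishing fleet South's profit: π = q_{South}(296 − 5(q_{South} + q_{West})) − 59q_{South}.
∂π/∂q_{South} = 237 − 10q_{South} − 5q_{West} = 0, so q_{South} = 23.7 − 0.5q_{West}.
The best-response slope dq_{South}/dq_{West} = −0.5 < 0: the reaction function is downward-sloping, so the choices are strategic substitutes.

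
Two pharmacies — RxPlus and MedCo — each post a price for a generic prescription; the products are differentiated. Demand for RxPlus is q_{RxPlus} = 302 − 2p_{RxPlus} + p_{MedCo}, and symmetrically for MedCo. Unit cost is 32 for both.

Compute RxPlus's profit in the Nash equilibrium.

16200

RxPlus's profit: π = (p_{RxPlus} − 32)(302 − 2p_{RxPlus} + p_{MedCo}).
∂π/∂p_{RxPlus} = 366 − 4p_{RxPlus} + p_{MedCo} = 0 ⇒ p_{RxPlus} = 91.5 + 0.25p_{MedCo}.
The game is symmetric, so in equilibrium p_{MedCo} = p_{RxPlus}: the reaction function gives 0.75p_{RxPlus} = 91.5, hence p_{RxPlus} = 122.
q_{RxPlus} = 302 − 2·122 + 122 = 180.
Profit = (122 − 32)·180 = 16200.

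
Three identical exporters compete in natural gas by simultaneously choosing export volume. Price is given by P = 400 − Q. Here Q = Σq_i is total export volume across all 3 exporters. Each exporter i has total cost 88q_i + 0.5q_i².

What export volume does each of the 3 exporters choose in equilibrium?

62.4

A representative exporter's profit is π_i = q_i(400 − Q) − 88q_i − 0.5q_i², with Q = q_i + Σ_{j≠i} q_j.
First-order condition: 312 − 3q_i − Σ_{j≠i} q_j = 0.
In a symmetric equilibrium every exporter chooses the same q, so Σ_{j≠i} q_j = 2q. The condition becomes 312 − 5q = 0, giving q = 312/5 = 62.4.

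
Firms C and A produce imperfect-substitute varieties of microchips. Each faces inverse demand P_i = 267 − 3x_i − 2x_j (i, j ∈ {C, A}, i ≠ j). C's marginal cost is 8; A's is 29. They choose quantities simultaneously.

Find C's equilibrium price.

109.0625

Firm C's profit: π = x_C(267 − 3x_C − 2x_A) − 8x_C.
∂π/∂x_C = 259 − 6x_C − 2x_A = 0 ⇒ x_C = 259/6 − (1/3)x_A.
Similarly x_A = 119/3 − (1/3)x_C.
Plugging x_A into C's best response: x_C = 259/6 − (1/3)(119/3 − (1/3)x_C) ⇒ (8/9)x_C = 539/18, so x_C = 33.6875.
Then x_A = 119/3 − (1/3)·33.6875 = 28.4375.
P_C = 267 − 3·33.6875 − 2·28.4375 = 109.0625.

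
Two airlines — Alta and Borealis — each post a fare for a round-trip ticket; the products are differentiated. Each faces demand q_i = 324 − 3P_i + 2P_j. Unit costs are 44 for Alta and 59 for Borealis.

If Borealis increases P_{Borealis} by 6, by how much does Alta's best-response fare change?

Alta's profit: π = (P_{Alta} − 44)(324 − 3P_{Alta} + 2P_{Borealis}).
∂π/∂P_{Alta} = 456 − 6P_{Alta} + 2P_{Borealis} = 0 ⇒ P_{Alta} = 76 + (1/3)P_{Borealis}.
The reaction-function slope is 1/3, so a 6-unit rise in P_{Borealis} moves P_{Alta} by 1/3 × 6 = 2. Alta's best response rises — the actions are strategic complements.

2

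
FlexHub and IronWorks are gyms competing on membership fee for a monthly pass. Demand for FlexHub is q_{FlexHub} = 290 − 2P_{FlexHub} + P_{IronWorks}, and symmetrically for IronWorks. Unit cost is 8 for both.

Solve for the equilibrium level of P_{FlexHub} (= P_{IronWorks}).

102

FlexHub's profit: π = (P_{FlexHub} − 8)(290 − 2P_{FlexHub} + P_{IronWorks}).
∂π/∂P_{FlexHub} = 306 − 4P_{FlexHub} + P_{IronWorks} = 0 ⇒ P_{FlexHub} = 76.5 + 0.25P_{IronWorks}.
The game is symmetric, so in equilibrium P_{IronWorks} = P_{FlexHub}: the reaction function gives 0.75P_{FlexHub} = 76.5, hence P_{FlexHub} = 102.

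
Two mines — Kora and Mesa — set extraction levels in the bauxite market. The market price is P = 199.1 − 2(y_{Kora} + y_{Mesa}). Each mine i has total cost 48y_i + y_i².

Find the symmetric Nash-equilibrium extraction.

18.8875

Mine Kora's profit: π = y_{Kora}(199.1 − 2(y_{Kora} + y_{Mesa})) − 48y_{Kora} − y_{Kora}².
∂π/∂y_{Kora} = 151.1 − 6y_{Kora} − 2y_{Mesa} = 0, so y_{Kora} = 1511/60 − (1/3)y_{Mesa}.
The game is symmetric, so in equilibrium y_{Mesa} = y_{Kora}: the reaction function gives (4/3)y_{Kora} = 1511/60, hence y_{Kora} = 18.8875.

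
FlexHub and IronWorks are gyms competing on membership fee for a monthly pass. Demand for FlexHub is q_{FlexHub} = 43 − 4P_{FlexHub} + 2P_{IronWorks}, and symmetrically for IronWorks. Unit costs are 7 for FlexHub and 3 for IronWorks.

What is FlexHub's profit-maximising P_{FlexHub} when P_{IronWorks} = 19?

FlexHub's profit: π = (P_{FlexHub} − 7)(43 − 4P_{FlexHub} + 2P_{IronWorks}).
∂π/∂P_{FlexHub} = 71 − 8P_{FlexHub} + 2P_{IronWorks} = 0 ⇒ P_{FlexHub} = 8.875 + 0.25P_{IronWorks}.
At P_{IronWorks} = 19: P_{FlexHub} = 8.875 + 0.25·19 = 13.625.

13.625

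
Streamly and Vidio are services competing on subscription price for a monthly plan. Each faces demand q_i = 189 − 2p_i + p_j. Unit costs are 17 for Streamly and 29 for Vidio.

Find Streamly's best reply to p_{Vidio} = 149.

Streamly's profit: π = (p_{Streamly} − 17)(189 − 2p_{Streamly} + p_{Vidio}).
∂π/∂p_{Streamly} = 223 − 4p_{Streamly} + p_{Vidio} = 0 ⇒ p_{Streamly} = 55.75 + 0.25p_{Vidio}.
At p_{Vidio} = 149: p_{Streamly} = 55.75 + 0.25·149 = 93.

93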